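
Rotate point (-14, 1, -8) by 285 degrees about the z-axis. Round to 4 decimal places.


x' = -14*cos(285) - 1*sin(285) = -2.6575
y' = -14*sin(285) + 1*cos(285) = 13.7818
z' = -8

(-2.6575, 13.7818, -8)


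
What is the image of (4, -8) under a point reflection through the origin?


Reflection through origin: (x, y) -> (-x, -y)
(4, -8) -> (-4, 8)

(-4, 8)


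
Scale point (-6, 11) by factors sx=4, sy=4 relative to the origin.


Scaling: (x*sx, y*sy) = (-6*4, 11*4) = (-24, 44)

(-24, 44)


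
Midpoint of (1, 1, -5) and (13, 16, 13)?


Midpoint = ((1+13)/2, (1+16)/2, (-5+13)/2) = (7, 8.5, 4)

(7, 8.5, 4)


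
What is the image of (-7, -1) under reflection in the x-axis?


Reflection across x-axis: (x, y) -> (x, -y)
(-7, -1) -> (-7, 1)

(-7, 1)


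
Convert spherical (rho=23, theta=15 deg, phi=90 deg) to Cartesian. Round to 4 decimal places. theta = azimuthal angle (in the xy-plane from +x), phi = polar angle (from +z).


x = 23 * sin(90) * cos(15) = 22.2163
y = 23 * sin(90) * sin(15) = 5.9528
z = 23 * cos(90) = 0

(22.2163, 5.9528, 0)


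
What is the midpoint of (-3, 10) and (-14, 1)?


Midpoint = ((-3+-14)/2, (10+1)/2) = (-8.5, 5.5)

(-8.5, 5.5)


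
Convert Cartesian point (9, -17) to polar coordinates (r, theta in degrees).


r = sqrt(9^2 + (-17)^2) = 19.2354
theta = atan2(-17, 9) = 297.8973 degrees

r = 19.2354, theta = 297.8973 degrees


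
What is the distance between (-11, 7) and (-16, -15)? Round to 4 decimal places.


d = sqrt((-16--11)^2 + (-15-7)^2) = 22.561

22.561


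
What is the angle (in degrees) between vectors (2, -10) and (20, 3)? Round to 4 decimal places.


dot = 2*20 + -10*3 = 10
|u| = 10.198, |v| = 20.2237
cos(angle) = 0.0485
angle = 87.2208 degrees

87.2208 degrees


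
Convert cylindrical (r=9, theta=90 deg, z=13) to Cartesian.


x = 9 * cos(90) = 0
y = 9 * sin(90) = 9
z = 13

(0, 9, 13)


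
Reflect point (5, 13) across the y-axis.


Reflection across y-axis: (x, y) -> (-x, y)
(5, 13) -> (-5, 13)

(-5, 13)


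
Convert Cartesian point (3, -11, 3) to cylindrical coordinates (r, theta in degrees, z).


r = sqrt(3^2 + (-11)^2) = 11.4018
theta = atan2(-11, 3) = 285.2551 deg
z = 3

r = 11.4018, theta = 285.2551 deg, z = 3


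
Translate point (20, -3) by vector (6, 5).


Translation: (x+dx, y+dy) = (20+6, -3+5) = (26, 2)

(26, 2)


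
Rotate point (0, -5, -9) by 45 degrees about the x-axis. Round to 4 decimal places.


x' = 0
y' = -5*cos(45) - -9*sin(45) = 2.8284
z' = -5*sin(45) + -9*cos(45) = -9.8995

(0, 2.8284, -9.8995)


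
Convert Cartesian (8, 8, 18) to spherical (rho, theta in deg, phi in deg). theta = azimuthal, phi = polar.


rho = sqrt(8^2 + 8^2 + 18^2) = 21.2603
theta = atan2(8, 8) = 45 deg
phi = acos(18/21.2603) = 32.151 deg

rho = 21.2603, theta = 45 deg, phi = 32.151 deg


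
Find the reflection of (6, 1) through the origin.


Reflection through origin: (x, y) -> (-x, -y)
(6, 1) -> (-6, -1)

(-6, -1)


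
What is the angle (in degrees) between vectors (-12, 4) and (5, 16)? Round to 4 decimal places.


dot = -12*5 + 4*16 = 4
|u| = 12.6491, |v| = 16.7631
cos(angle) = 0.0189
angle = 88.9191 degrees

88.9191 degrees


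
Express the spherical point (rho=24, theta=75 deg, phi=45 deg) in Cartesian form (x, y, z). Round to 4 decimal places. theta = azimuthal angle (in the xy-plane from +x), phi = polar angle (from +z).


x = 24 * sin(45) * cos(75) = 4.3923
y = 24 * sin(45) * sin(75) = 16.3923
z = 24 * cos(45) = 16.9706

(4.3923, 16.3923, 16.9706)


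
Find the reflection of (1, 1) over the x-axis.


Reflection across x-axis: (x, y) -> (x, -y)
(1, 1) -> (1, -1)

(1, -1)


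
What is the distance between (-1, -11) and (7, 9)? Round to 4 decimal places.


d = sqrt((7--1)^2 + (9--11)^2) = 21.5407

21.5407


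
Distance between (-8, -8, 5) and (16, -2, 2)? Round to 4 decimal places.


d = sqrt((16--8)^2 + (-2--8)^2 + (2-5)^2) = 24.9199

24.9199


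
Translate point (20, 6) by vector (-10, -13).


Translation: (x+dx, y+dy) = (20+-10, 6+-13) = (10, -7)

(10, -7)


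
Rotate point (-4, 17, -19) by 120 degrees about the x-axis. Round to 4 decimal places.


x' = -4
y' = 17*cos(120) - -19*sin(120) = 7.9545
z' = 17*sin(120) + -19*cos(120) = 24.2224

(-4, 7.9545, 24.2224)


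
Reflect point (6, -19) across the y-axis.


Reflection across y-axis: (x, y) -> (-x, y)
(6, -19) -> (-6, -19)

(-6, -19)


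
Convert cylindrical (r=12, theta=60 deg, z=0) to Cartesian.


x = 12 * cos(60) = 6
y = 12 * sin(60) = 10.3923
z = 0

(6, 10.3923, 0)


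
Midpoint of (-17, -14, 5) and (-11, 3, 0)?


Midpoint = ((-17+-11)/2, (-14+3)/2, (5+0)/2) = (-14, -5.5, 2.5)

(-14, -5.5, 2.5)


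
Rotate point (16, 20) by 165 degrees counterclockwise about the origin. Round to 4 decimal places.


x' = 16*cos(165) - 20*sin(165) = -20.6312
y' = 16*sin(165) + 20*cos(165) = -15.1774

(-20.6312, -15.1774)


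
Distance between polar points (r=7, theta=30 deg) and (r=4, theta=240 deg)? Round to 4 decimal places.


d = sqrt(r1^2 + r2^2 - 2*r1*r2*cos(t2-t1))
d = sqrt(7^2 + 4^2 - 2*7*4*cos(240-30)) = 10.6535

10.6535


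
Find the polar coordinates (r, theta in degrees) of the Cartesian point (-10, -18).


r = sqrt((-10)^2 + (-18)^2) = 20.5913
theta = atan2(-18, -10) = 240.9454 degrees

r = 20.5913, theta = 240.9454 degrees


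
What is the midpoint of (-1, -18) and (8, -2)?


Midpoint = ((-1+8)/2, (-18+-2)/2) = (3.5, -10)

(3.5, -10)


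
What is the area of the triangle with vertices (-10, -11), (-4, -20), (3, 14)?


Area = |x1(y2-y3) + x2(y3-y1) + x3(y1-y2)| / 2
= |-10*(-20-14) + -4*(14--11) + 3*(-11--20)| / 2
= 133.5

133.5


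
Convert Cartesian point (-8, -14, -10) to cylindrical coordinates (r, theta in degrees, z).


r = sqrt((-8)^2 + (-14)^2) = 16.1245
theta = atan2(-14, -8) = 240.2551 deg
z = -10

r = 16.1245, theta = 240.2551 deg, z = -10


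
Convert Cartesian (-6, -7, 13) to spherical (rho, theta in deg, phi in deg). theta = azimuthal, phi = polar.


rho = sqrt((-6)^2 + (-7)^2 + 13^2) = 15.9374
theta = atan2(-7, -6) = 229.3987 deg
phi = acos(13/15.9374) = 35.3441 deg

rho = 15.9374, theta = 229.3987 deg, phi = 35.3441 deg


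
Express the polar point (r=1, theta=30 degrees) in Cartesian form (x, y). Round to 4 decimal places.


x = 1 * cos(30) = 0.866
y = 1 * sin(30) = 0.5

(0.866, 0.5)


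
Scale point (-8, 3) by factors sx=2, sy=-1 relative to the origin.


Scaling: (x*sx, y*sy) = (-8*2, 3*-1) = (-16, -3)

(-16, -3)


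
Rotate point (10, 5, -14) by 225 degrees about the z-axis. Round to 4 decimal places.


x' = 10*cos(225) - 5*sin(225) = -3.5355
y' = 10*sin(225) + 5*cos(225) = -10.6066
z' = -14

(-3.5355, -10.6066, -14)


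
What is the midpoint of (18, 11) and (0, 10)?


Midpoint = ((18+0)/2, (11+10)/2) = (9, 10.5)

(9, 10.5)


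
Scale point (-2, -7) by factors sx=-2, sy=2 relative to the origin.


Scaling: (x*sx, y*sy) = (-2*-2, -7*2) = (4, -14)

(4, -14)


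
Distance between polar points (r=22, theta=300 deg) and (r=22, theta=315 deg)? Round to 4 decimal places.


d = sqrt(r1^2 + r2^2 - 2*r1*r2*cos(t2-t1))
d = sqrt(22^2 + 22^2 - 2*22*22*cos(315-300)) = 5.7432

5.7432


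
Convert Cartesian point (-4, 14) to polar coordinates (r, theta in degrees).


r = sqrt((-4)^2 + 14^2) = 14.5602
theta = atan2(14, -4) = 105.9454 degrees

r = 14.5602, theta = 105.9454 degrees


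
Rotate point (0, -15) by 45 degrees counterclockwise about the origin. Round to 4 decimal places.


x' = 0*cos(45) - -15*sin(45) = 10.6066
y' = 0*sin(45) + -15*cos(45) = -10.6066

(10.6066, -10.6066)


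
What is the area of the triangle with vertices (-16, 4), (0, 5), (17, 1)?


Area = |x1(y2-y3) + x2(y3-y1) + x3(y1-y2)| / 2
= |-16*(5-1) + 0*(1-4) + 17*(4-5)| / 2
= 40.5

40.5


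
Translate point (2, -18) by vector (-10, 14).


Translation: (x+dx, y+dy) = (2+-10, -18+14) = (-8, -4)

(-8, -4)


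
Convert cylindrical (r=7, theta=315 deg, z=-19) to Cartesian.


x = 7 * cos(315) = 4.9497
y = 7 * sin(315) = -4.9497
z = -19

(4.9497, -4.9497, -19)


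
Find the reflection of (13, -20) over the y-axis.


Reflection across y-axis: (x, y) -> (-x, y)
(13, -20) -> (-13, -20)

(-13, -20)


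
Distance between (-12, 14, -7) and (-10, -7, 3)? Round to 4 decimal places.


d = sqrt((-10--12)^2 + (-7-14)^2 + (3--7)^2) = 23.3452

23.3452


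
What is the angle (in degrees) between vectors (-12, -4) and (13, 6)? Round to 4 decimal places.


dot = -12*13 + -4*6 = -180
|u| = 12.6491, |v| = 14.3178
cos(angle) = -0.9939
angle = 173.6598 degrees

173.6598 degrees


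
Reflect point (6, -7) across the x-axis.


Reflection across x-axis: (x, y) -> (x, -y)
(6, -7) -> (6, 7)

(6, 7)


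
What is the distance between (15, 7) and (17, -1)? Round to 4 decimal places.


d = sqrt((17-15)^2 + (-1-7)^2) = 8.2462

8.2462


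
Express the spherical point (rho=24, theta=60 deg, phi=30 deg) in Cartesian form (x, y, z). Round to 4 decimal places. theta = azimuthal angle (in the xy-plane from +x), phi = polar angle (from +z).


x = 24 * sin(30) * cos(60) = 6
y = 24 * sin(30) * sin(60) = 10.3923
z = 24 * cos(30) = 20.7846

(6, 10.3923, 20.7846)


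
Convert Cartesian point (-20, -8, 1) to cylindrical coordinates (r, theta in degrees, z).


r = sqrt((-20)^2 + (-8)^2) = 21.5407
theta = atan2(-8, -20) = 201.8014 deg
z = 1

r = 21.5407, theta = 201.8014 deg, z = 1


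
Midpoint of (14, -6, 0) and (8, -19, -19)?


Midpoint = ((14+8)/2, (-6+-19)/2, (0+-19)/2) = (11, -12.5, -9.5)

(11, -12.5, -9.5)


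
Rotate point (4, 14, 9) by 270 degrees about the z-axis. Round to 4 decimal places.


x' = 4*cos(270) - 14*sin(270) = 14
y' = 4*sin(270) + 14*cos(270) = -4
z' = 9

(14, -4, 9)


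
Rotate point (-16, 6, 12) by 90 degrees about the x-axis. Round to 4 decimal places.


x' = -16
y' = 6*cos(90) - 12*sin(90) = -12
z' = 6*sin(90) + 12*cos(90) = 6

(-16, -12, 6)


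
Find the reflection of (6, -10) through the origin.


Reflection through origin: (x, y) -> (-x, -y)
(6, -10) -> (-6, 10)

(-6, 10)


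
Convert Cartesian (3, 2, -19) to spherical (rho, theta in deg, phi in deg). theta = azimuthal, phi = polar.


rho = sqrt(3^2 + 2^2 + (-19)^2) = 19.3391
theta = atan2(2, 3) = 33.6901 deg
phi = acos(-19/19.3391) = 169.255 deg

rho = 19.3391, theta = 33.6901 deg, phi = 169.255 deg


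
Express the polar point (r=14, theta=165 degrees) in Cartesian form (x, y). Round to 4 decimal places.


x = 14 * cos(165) = -13.523
y = 14 * sin(165) = 3.6235

(-13.523, 3.6235)


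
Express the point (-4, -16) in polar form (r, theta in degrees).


r = sqrt((-4)^2 + (-16)^2) = 16.4924
theta = atan2(-16, -4) = 255.9638 degrees

r = 16.4924, theta = 255.9638 degrees


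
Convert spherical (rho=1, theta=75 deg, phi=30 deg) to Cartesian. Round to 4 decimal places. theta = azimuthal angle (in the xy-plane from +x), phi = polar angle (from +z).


x = 1 * sin(30) * cos(75) = 0.1294
y = 1 * sin(30) * sin(75) = 0.483
z = 1 * cos(30) = 0.866

(0.1294, 0.483, 0.866)


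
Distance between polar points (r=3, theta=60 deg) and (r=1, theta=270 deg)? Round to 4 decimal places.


d = sqrt(r1^2 + r2^2 - 2*r1*r2*cos(t2-t1))
d = sqrt(3^2 + 1^2 - 2*3*1*cos(270-60)) = 3.8982

3.8982


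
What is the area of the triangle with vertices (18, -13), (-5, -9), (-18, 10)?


Area = |x1(y2-y3) + x2(y3-y1) + x3(y1-y2)| / 2
= |18*(-9-10) + -5*(10--13) + -18*(-13--9)| / 2
= 192.5

192.5


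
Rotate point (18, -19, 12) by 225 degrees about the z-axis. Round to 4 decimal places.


x' = 18*cos(225) - -19*sin(225) = -26.163
y' = 18*sin(225) + -19*cos(225) = 0.7071
z' = 12

(-26.163, 0.7071, 12)


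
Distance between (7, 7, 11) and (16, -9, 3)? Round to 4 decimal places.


d = sqrt((16-7)^2 + (-9-7)^2 + (3-11)^2) = 20.025

20.025


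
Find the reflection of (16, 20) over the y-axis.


Reflection across y-axis: (x, y) -> (-x, y)
(16, 20) -> (-16, 20)

(-16, 20)


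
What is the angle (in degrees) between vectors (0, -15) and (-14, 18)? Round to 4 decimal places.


dot = 0*-14 + -15*18 = -270
|u| = 15, |v| = 22.8035
cos(angle) = -0.7894
angle = 142.125 degrees

142.125 degrees


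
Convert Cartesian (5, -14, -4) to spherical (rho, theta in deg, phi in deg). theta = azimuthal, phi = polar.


rho = sqrt(5^2 + (-14)^2 + (-4)^2) = 15.3948
theta = atan2(-14, 5) = 289.6538 deg
phi = acos(-4/15.3948) = 105.0599 deg

rho = 15.3948, theta = 289.6538 deg, phi = 105.0599 deg


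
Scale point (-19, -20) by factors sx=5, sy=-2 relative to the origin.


Scaling: (x*sx, y*sy) = (-19*5, -20*-2) = (-95, 40)

(-95, 40)


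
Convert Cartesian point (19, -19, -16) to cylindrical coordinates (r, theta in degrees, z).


r = sqrt(19^2 + (-19)^2) = 26.8701
theta = atan2(-19, 19) = 315 deg
z = -16

r = 26.8701, theta = 315 deg, z = -16


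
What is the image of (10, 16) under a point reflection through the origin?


Reflection through origin: (x, y) -> (-x, -y)
(10, 16) -> (-10, -16)

(-10, -16)


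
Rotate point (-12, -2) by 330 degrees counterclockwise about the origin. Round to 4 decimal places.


x' = -12*cos(330) - -2*sin(330) = -11.3923
y' = -12*sin(330) + -2*cos(330) = 4.2679

(-11.3923, 4.2679)


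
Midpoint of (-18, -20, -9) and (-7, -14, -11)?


Midpoint = ((-18+-7)/2, (-20+-14)/2, (-9+-11)/2) = (-12.5, -17, -10)

(-12.5, -17, -10)


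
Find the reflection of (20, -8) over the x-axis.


Reflection across x-axis: (x, y) -> (x, -y)
(20, -8) -> (20, 8)

(20, 8)


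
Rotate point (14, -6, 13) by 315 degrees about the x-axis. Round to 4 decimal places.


x' = 14
y' = -6*cos(315) - 13*sin(315) = 4.9497
z' = -6*sin(315) + 13*cos(315) = 13.435

(14, 4.9497, 13.435)


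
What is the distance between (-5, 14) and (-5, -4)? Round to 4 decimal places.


d = sqrt((-5--5)^2 + (-4-14)^2) = 18

18


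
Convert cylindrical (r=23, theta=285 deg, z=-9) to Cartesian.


x = 23 * cos(285) = 5.9528
y = 23 * sin(285) = -22.2163
z = -9

(5.9528, -22.2163, -9)


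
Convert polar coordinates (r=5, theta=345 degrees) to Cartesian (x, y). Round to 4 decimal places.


x = 5 * cos(345) = 4.8296
y = 5 * sin(345) = -1.2941

(4.8296, -1.2941)


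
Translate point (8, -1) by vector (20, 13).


Translation: (x+dx, y+dy) = (8+20, -1+13) = (28, 12)

(28, 12)


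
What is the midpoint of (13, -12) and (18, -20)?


Midpoint = ((13+18)/2, (-12+-20)/2) = (15.5, -16)

(15.5, -16)


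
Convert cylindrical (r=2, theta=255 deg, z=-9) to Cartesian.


x = 2 * cos(255) = -0.5176
y = 2 * sin(255) = -1.9319
z = -9

(-0.5176, -1.9319, -9)


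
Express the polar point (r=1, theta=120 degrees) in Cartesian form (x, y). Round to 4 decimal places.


x = 1 * cos(120) = -0.5
y = 1 * sin(120) = 0.866

(-0.5, 0.866)


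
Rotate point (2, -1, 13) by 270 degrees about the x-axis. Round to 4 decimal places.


x' = 2
y' = -1*cos(270) - 13*sin(270) = 13
z' = -1*sin(270) + 13*cos(270) = 1

(2, 13, 1)


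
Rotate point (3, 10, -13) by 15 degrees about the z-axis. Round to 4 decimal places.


x' = 3*cos(15) - 10*sin(15) = 0.3096
y' = 3*sin(15) + 10*cos(15) = 10.4357
z' = -13

(0.3096, 10.4357, -13)


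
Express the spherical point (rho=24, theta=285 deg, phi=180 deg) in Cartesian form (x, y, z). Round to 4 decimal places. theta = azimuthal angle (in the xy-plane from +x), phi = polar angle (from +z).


x = 24 * sin(180) * cos(285) = 0
y = 24 * sin(180) * sin(285) = 0
z = 24 * cos(180) = -24

(0, 0, -24)


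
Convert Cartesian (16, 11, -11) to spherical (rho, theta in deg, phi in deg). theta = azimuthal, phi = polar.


rho = sqrt(16^2 + 11^2 + (-11)^2) = 22.3159
theta = atan2(11, 16) = 34.5085 deg
phi = acos(-11/22.3159) = 119.5328 deg

rho = 22.3159, theta = 34.5085 deg, phi = 119.5328 deg


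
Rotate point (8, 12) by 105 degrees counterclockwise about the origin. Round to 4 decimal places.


x' = 8*cos(105) - 12*sin(105) = -13.6617
y' = 8*sin(105) + 12*cos(105) = 4.6216

(-13.6617, 4.6216)


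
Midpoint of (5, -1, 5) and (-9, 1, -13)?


Midpoint = ((5+-9)/2, (-1+1)/2, (5+-13)/2) = (-2, 0, -4)

(-2, 0, -4)


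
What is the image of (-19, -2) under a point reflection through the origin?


Reflection through origin: (x, y) -> (-x, -y)
(-19, -2) -> (19, 2)

(19, 2)


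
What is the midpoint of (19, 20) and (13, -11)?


Midpoint = ((19+13)/2, (20+-11)/2) = (16, 4.5)

(16, 4.5)


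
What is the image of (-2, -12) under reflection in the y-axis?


Reflection across y-axis: (x, y) -> (-x, y)
(-2, -12) -> (2, -12)

(2, -12)


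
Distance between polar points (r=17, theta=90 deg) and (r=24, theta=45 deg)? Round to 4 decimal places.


d = sqrt(r1^2 + r2^2 - 2*r1*r2*cos(t2-t1))
d = sqrt(17^2 + 24^2 - 2*17*24*cos(45-90)) = 16.9706

16.9706


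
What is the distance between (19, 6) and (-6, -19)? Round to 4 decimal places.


d = sqrt((-6-19)^2 + (-19-6)^2) = 35.3553

35.3553


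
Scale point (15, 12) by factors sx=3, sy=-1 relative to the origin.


Scaling: (x*sx, y*sy) = (15*3, 12*-1) = (45, -12)

(45, -12)


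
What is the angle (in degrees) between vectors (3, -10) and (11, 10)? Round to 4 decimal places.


dot = 3*11 + -10*10 = -67
|u| = 10.4403, |v| = 14.8661
cos(angle) = -0.4317
angle = 115.5744 degrees

115.5744 degrees


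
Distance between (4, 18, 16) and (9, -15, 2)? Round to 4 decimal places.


d = sqrt((9-4)^2 + (-15-18)^2 + (2-16)^2) = 36.1939

36.1939


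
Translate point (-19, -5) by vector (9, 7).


Translation: (x+dx, y+dy) = (-19+9, -5+7) = (-10, 2)

(-10, 2)


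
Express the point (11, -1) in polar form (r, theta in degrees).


r = sqrt(11^2 + (-1)^2) = 11.0454
theta = atan2(-1, 11) = 354.8056 degrees

r = 11.0454, theta = 354.8056 degrees


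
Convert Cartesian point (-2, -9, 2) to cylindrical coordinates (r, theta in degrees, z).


r = sqrt((-2)^2 + (-9)^2) = 9.2195
theta = atan2(-9, -2) = 257.4712 deg
z = 2

r = 9.2195, theta = 257.4712 deg, z = 2


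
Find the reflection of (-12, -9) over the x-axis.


Reflection across x-axis: (x, y) -> (x, -y)
(-12, -9) -> (-12, 9)

(-12, 9)


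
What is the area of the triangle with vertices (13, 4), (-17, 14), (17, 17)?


Area = |x1(y2-y3) + x2(y3-y1) + x3(y1-y2)| / 2
= |13*(14-17) + -17*(17-4) + 17*(4-14)| / 2
= 215

215


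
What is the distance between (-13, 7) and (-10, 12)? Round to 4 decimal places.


d = sqrt((-10--13)^2 + (12-7)^2) = 5.831

5.831


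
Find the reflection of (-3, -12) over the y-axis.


Reflection across y-axis: (x, y) -> (-x, y)
(-3, -12) -> (3, -12)

(3, -12)


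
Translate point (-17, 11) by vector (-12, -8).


Translation: (x+dx, y+dy) = (-17+-12, 11+-8) = (-29, 3)

(-29, 3)


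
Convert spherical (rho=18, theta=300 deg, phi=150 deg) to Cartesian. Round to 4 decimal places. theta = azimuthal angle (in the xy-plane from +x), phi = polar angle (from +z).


x = 18 * sin(150) * cos(300) = 4.5
y = 18 * sin(150) * sin(300) = -7.7942
z = 18 * cos(150) = -15.5885

(4.5, -7.7942, -15.5885)


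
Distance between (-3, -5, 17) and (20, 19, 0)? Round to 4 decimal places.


d = sqrt((20--3)^2 + (19--5)^2 + (0-17)^2) = 37.3363

37.3363


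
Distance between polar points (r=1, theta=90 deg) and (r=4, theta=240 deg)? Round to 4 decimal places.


d = sqrt(r1^2 + r2^2 - 2*r1*r2*cos(t2-t1))
d = sqrt(1^2 + 4^2 - 2*1*4*cos(240-90)) = 4.8916

4.8916


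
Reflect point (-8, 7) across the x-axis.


Reflection across x-axis: (x, y) -> (x, -y)
(-8, 7) -> (-8, -7)

(-8, -7)


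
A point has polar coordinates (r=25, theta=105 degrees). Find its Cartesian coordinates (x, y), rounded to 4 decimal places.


x = 25 * cos(105) = -6.4705
y = 25 * sin(105) = 24.1481

(-6.4705, 24.1481)


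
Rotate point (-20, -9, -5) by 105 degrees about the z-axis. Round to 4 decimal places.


x' = -20*cos(105) - -9*sin(105) = 13.8697
y' = -20*sin(105) + -9*cos(105) = -16.9891
z' = -5

(13.8697, -16.9891, -5)


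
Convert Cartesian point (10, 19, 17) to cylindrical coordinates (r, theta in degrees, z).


r = sqrt(10^2 + 19^2) = 21.4709
theta = atan2(19, 10) = 62.2415 deg
z = 17

r = 21.4709, theta = 62.2415 deg, z = 17


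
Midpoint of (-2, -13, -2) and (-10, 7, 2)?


Midpoint = ((-2+-10)/2, (-13+7)/2, (-2+2)/2) = (-6, -3, 0)

(-6, -3, 0)


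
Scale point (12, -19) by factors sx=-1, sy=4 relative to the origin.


Scaling: (x*sx, y*sy) = (12*-1, -19*4) = (-12, -76)

(-12, -76)


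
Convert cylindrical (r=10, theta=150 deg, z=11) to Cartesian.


x = 10 * cos(150) = -8.6603
y = 10 * sin(150) = 5
z = 11

(-8.6603, 5, 11)


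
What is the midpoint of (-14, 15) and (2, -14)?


Midpoint = ((-14+2)/2, (15+-14)/2) = (-6, 0.5)

(-6, 0.5)


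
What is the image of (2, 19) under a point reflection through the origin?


Reflection through origin: (x, y) -> (-x, -y)
(2, 19) -> (-2, -19)

(-2, -19)


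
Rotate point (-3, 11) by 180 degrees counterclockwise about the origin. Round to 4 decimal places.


x' = -3*cos(180) - 11*sin(180) = 3
y' = -3*sin(180) + 11*cos(180) = -11

(3, -11)


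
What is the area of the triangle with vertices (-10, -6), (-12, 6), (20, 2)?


Area = |x1(y2-y3) + x2(y3-y1) + x3(y1-y2)| / 2
= |-10*(6-2) + -12*(2--6) + 20*(-6-6)| / 2
= 188

188


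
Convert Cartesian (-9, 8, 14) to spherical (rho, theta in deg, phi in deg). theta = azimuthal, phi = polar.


rho = sqrt((-9)^2 + 8^2 + 14^2) = 18.4662
theta = atan2(8, -9) = 138.3665 deg
phi = acos(14/18.4662) = 40.6993 deg

rho = 18.4662, theta = 138.3665 deg, phi = 40.6993 deg


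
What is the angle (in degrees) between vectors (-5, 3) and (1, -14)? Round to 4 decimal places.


dot = -5*1 + 3*-14 = -47
|u| = 5.831, |v| = 14.0357
cos(angle) = -0.5743
angle = 125.0494 degrees

125.0494 degrees


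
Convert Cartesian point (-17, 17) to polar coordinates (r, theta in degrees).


r = sqrt((-17)^2 + 17^2) = 24.0416
theta = atan2(17, -17) = 135 degrees

r = 24.0416, theta = 135 degrees


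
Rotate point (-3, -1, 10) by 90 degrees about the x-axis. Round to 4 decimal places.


x' = -3
y' = -1*cos(90) - 10*sin(90) = -10
z' = -1*sin(90) + 10*cos(90) = -1

(-3, -10, -1)


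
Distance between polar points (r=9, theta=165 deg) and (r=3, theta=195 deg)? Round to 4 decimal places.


d = sqrt(r1^2 + r2^2 - 2*r1*r2*cos(t2-t1))
d = sqrt(9^2 + 3^2 - 2*9*3*cos(195-165)) = 6.5753

6.5753


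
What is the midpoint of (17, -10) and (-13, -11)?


Midpoint = ((17+-13)/2, (-10+-11)/2) = (2, -10.5)

(2, -10.5)


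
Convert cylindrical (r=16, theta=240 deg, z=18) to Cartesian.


x = 16 * cos(240) = -8
y = 16 * sin(240) = -13.8564
z = 18

(-8, -13.8564, 18)


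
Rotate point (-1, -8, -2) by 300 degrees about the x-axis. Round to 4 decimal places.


x' = -1
y' = -8*cos(300) - -2*sin(300) = -5.7321
z' = -8*sin(300) + -2*cos(300) = 5.9282

(-1, -5.7321, 5.9282)


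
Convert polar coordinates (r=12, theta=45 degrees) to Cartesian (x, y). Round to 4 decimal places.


x = 12 * cos(45) = 8.4853
y = 12 * sin(45) = 8.4853

(8.4853, 8.4853)


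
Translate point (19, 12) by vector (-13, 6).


Translation: (x+dx, y+dy) = (19+-13, 12+6) = (6, 18)

(6, 18)


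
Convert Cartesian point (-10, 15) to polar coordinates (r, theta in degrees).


r = sqrt((-10)^2 + 15^2) = 18.0278
theta = atan2(15, -10) = 123.6901 degrees

r = 18.0278, theta = 123.6901 degrees


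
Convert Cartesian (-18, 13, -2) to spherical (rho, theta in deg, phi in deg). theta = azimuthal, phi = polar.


rho = sqrt((-18)^2 + 13^2 + (-2)^2) = 22.2935
theta = atan2(13, -18) = 144.1623 deg
phi = acos(-2/22.2935) = 95.1471 deg

rho = 22.2935, theta = 144.1623 deg, phi = 95.1471 deg


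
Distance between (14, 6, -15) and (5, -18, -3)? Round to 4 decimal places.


d = sqrt((5-14)^2 + (-18-6)^2 + (-3--15)^2) = 28.3019

28.3019


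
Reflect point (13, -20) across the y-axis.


Reflection across y-axis: (x, y) -> (-x, y)
(13, -20) -> (-13, -20)

(-13, -20)


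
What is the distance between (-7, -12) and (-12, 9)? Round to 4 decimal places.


d = sqrt((-12--7)^2 + (9--12)^2) = 21.587

21.587


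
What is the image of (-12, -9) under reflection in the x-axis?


Reflection across x-axis: (x, y) -> (x, -y)
(-12, -9) -> (-12, 9)

(-12, 9)


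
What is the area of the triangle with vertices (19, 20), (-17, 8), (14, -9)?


Area = |x1(y2-y3) + x2(y3-y1) + x3(y1-y2)| / 2
= |19*(8--9) + -17*(-9-20) + 14*(20-8)| / 2
= 492

492


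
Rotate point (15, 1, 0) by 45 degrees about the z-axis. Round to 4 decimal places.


x' = 15*cos(45) - 1*sin(45) = 9.8995
y' = 15*sin(45) + 1*cos(45) = 11.3137
z' = 0

(9.8995, 11.3137, 0)


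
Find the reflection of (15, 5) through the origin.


Reflection through origin: (x, y) -> (-x, -y)
(15, 5) -> (-15, -5)

(-15, -5)


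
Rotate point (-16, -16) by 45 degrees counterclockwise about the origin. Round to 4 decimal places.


x' = -16*cos(45) - -16*sin(45) = 0
y' = -16*sin(45) + -16*cos(45) = -22.6274

(0, -22.6274)


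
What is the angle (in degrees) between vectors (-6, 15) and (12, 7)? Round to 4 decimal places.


dot = -6*12 + 15*7 = 33
|u| = 16.1555, |v| = 13.8924
cos(angle) = 0.147
angle = 81.545 degrees

81.545 degrees


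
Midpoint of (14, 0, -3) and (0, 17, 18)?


Midpoint = ((14+0)/2, (0+17)/2, (-3+18)/2) = (7, 8.5, 7.5)

(7, 8.5, 7.5)


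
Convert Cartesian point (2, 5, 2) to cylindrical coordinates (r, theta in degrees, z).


r = sqrt(2^2 + 5^2) = 5.3852
theta = atan2(5, 2) = 68.1986 deg
z = 2

r = 5.3852, theta = 68.1986 deg, z = 2


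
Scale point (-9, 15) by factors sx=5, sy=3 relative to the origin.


Scaling: (x*sx, y*sy) = (-9*5, 15*3) = (-45, 45)

(-45, 45)


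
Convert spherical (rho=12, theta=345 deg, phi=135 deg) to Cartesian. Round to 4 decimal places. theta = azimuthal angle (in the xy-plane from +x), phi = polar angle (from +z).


x = 12 * sin(135) * cos(345) = 8.1962
y = 12 * sin(135) * sin(345) = -2.1962
z = 12 * cos(135) = -8.4853

(8.1962, -2.1962, -8.4853)


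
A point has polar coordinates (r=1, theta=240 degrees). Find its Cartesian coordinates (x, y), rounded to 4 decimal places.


x = 1 * cos(240) = -0.5
y = 1 * sin(240) = -0.866

(-0.5, -0.866)


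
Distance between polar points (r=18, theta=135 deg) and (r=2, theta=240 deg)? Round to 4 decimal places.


d = sqrt(r1^2 + r2^2 - 2*r1*r2*cos(t2-t1))
d = sqrt(18^2 + 2^2 - 2*18*2*cos(240-135)) = 18.6181

18.6181


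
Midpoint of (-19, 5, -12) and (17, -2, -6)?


Midpoint = ((-19+17)/2, (5+-2)/2, (-12+-6)/2) = (-1, 1.5, -9)

(-1, 1.5, -9)


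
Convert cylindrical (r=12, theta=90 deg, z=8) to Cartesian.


x = 12 * cos(90) = 0
y = 12 * sin(90) = 12
z = 8

(0, 12, 8)


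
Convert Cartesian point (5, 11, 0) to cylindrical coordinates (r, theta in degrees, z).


r = sqrt(5^2 + 11^2) = 12.083
theta = atan2(11, 5) = 65.556 deg
z = 0

r = 12.083, theta = 65.556 deg, z = 0


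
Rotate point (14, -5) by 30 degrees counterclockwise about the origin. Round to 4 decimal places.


x' = 14*cos(30) - -5*sin(30) = 14.6244
y' = 14*sin(30) + -5*cos(30) = 2.6699

(14.6244, 2.6699)


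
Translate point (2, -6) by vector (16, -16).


Translation: (x+dx, y+dy) = (2+16, -6+-16) = (18, -22)

(18, -22)


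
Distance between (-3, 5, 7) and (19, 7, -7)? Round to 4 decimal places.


d = sqrt((19--3)^2 + (7-5)^2 + (-7-7)^2) = 26.1534

26.1534


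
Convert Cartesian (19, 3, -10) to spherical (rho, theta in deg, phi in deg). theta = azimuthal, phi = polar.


rho = sqrt(19^2 + 3^2 + (-10)^2) = 21.6795
theta = atan2(3, 19) = 8.9726 deg
phi = acos(-10/21.6795) = 117.4688 deg

rho = 21.6795, theta = 8.9726 deg, phi = 117.4688 deg


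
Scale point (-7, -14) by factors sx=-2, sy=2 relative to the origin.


Scaling: (x*sx, y*sy) = (-7*-2, -14*2) = (14, -28)

(14, -28)


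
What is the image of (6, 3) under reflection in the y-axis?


Reflection across y-axis: (x, y) -> (-x, y)
(6, 3) -> (-6, 3)

(-6, 3)


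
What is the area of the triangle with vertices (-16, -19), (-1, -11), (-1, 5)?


Area = |x1(y2-y3) + x2(y3-y1) + x3(y1-y2)| / 2
= |-16*(-11-5) + -1*(5--19) + -1*(-19--11)| / 2
= 120

120


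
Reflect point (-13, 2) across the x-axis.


Reflection across x-axis: (x, y) -> (x, -y)
(-13, 2) -> (-13, -2)

(-13, -2)


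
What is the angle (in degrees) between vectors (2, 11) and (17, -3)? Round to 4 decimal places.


dot = 2*17 + 11*-3 = 1
|u| = 11.1803, |v| = 17.2627
cos(angle) = 0.0052
angle = 89.7031 degrees

89.7031 degrees


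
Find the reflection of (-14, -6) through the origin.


Reflection through origin: (x, y) -> (-x, -y)
(-14, -6) -> (14, 6)

(14, 6)


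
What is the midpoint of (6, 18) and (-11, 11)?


Midpoint = ((6+-11)/2, (18+11)/2) = (-2.5, 14.5)

(-2.5, 14.5)


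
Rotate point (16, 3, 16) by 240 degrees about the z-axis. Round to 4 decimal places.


x' = 16*cos(240) - 3*sin(240) = -5.4019
y' = 16*sin(240) + 3*cos(240) = -15.3564
z' = 16

(-5.4019, -15.3564, 16)


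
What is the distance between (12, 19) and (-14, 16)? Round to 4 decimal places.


d = sqrt((-14-12)^2 + (16-19)^2) = 26.1725

26.1725


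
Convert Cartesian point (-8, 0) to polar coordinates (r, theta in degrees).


r = sqrt((-8)^2 + 0^2) = 8
theta = atan2(0, -8) = 180 degrees

r = 8, theta = 180 degrees


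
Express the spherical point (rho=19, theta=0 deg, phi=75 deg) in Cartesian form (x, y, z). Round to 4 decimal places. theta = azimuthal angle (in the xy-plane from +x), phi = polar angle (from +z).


x = 19 * sin(75) * cos(0) = 18.3526
y = 19 * sin(75) * sin(0) = 0
z = 19 * cos(75) = 4.9176

(18.3526, 0, 4.9176)


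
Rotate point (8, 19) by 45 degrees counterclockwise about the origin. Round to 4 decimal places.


x' = 8*cos(45) - 19*sin(45) = -7.7782
y' = 8*sin(45) + 19*cos(45) = 19.0919

(-7.7782, 19.0919)


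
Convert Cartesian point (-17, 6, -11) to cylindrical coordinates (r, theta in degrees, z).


r = sqrt((-17)^2 + 6^2) = 18.0278
theta = atan2(6, -17) = 160.56 deg
z = -11

r = 18.0278, theta = 160.56 deg, z = -11


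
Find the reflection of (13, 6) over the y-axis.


Reflection across y-axis: (x, y) -> (-x, y)
(13, 6) -> (-13, 6)

(-13, 6)


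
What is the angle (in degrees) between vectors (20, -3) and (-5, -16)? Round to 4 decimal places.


dot = 20*-5 + -3*-16 = -52
|u| = 20.2237, |v| = 16.7631
cos(angle) = -0.1534
angle = 98.8233 degrees

98.8233 degrees


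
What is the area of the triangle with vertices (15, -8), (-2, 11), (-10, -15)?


Area = |x1(y2-y3) + x2(y3-y1) + x3(y1-y2)| / 2
= |15*(11--15) + -2*(-15--8) + -10*(-8-11)| / 2
= 297

297


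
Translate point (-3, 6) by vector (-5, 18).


Translation: (x+dx, y+dy) = (-3+-5, 6+18) = (-8, 24)

(-8, 24)


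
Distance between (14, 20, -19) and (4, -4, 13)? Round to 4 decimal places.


d = sqrt((4-14)^2 + (-4-20)^2 + (13--19)^2) = 41.2311

41.2311


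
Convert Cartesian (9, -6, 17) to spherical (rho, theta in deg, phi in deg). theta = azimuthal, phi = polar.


rho = sqrt(9^2 + (-6)^2 + 17^2) = 20.1494
theta = atan2(-6, 9) = 326.3099 deg
phi = acos(17/20.1494) = 32.4675 deg

rho = 20.1494, theta = 326.3099 deg, phi = 32.4675 deg


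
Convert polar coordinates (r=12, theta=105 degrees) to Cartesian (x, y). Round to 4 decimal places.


x = 12 * cos(105) = -3.1058
y = 12 * sin(105) = 11.5911

(-3.1058, 11.5911)


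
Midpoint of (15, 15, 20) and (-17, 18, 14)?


Midpoint = ((15+-17)/2, (15+18)/2, (20+14)/2) = (-1, 16.5, 17)

(-1, 16.5, 17)


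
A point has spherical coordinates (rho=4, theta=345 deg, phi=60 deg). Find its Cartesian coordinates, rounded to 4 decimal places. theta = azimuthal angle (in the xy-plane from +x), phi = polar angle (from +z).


x = 4 * sin(60) * cos(345) = 3.3461
y = 4 * sin(60) * sin(345) = -0.8966
z = 4 * cos(60) = 2

(3.3461, -0.8966, 2)


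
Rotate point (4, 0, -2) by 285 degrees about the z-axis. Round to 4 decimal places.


x' = 4*cos(285) - 0*sin(285) = 1.0353
y' = 4*sin(285) + 0*cos(285) = -3.8637
z' = -2

(1.0353, -3.8637, -2)


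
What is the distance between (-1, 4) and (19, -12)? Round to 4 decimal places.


d = sqrt((19--1)^2 + (-12-4)^2) = 25.6125

25.6125


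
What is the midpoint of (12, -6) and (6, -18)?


Midpoint = ((12+6)/2, (-6+-18)/2) = (9, -12)

(9, -12)


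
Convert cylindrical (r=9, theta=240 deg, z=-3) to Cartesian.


x = 9 * cos(240) = -4.5
y = 9 * sin(240) = -7.7942
z = -3

(-4.5, -7.7942, -3)


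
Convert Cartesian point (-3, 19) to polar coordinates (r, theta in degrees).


r = sqrt((-3)^2 + 19^2) = 19.2354
theta = atan2(19, -3) = 98.9726 degrees

r = 19.2354, theta = 98.9726 degrees


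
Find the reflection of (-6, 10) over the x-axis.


Reflection across x-axis: (x, y) -> (x, -y)
(-6, 10) -> (-6, -10)

(-6, -10)


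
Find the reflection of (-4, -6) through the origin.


Reflection through origin: (x, y) -> (-x, -y)
(-4, -6) -> (4, 6)

(4, 6)


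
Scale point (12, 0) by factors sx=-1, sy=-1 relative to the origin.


Scaling: (x*sx, y*sy) = (12*-1, 0*-1) = (-12, 0)

(-12, 0)


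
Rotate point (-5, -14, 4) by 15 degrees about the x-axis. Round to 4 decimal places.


x' = -5
y' = -14*cos(15) - 4*sin(15) = -14.5582
z' = -14*sin(15) + 4*cos(15) = 0.2402

(-5, -14.5582, 0.2402)


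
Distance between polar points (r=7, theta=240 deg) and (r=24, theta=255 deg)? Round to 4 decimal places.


d = sqrt(r1^2 + r2^2 - 2*r1*r2*cos(t2-t1))
d = sqrt(7^2 + 24^2 - 2*7*24*cos(255-240)) = 17.3335

17.3335


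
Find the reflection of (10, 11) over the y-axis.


Reflection across y-axis: (x, y) -> (-x, y)
(10, 11) -> (-10, 11)

(-10, 11)


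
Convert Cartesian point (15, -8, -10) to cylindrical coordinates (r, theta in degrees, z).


r = sqrt(15^2 + (-8)^2) = 17
theta = atan2(-8, 15) = 331.9275 deg
z = -10

r = 17, theta = 331.9275 deg, z = -10


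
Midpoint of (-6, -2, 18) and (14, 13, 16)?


Midpoint = ((-6+14)/2, (-2+13)/2, (18+16)/2) = (4, 5.5, 17)

(4, 5.5, 17)


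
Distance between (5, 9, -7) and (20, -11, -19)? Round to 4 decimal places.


d = sqrt((20-5)^2 + (-11-9)^2 + (-19--7)^2) = 27.7308

27.7308


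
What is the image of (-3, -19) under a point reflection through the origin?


Reflection through origin: (x, y) -> (-x, -y)
(-3, -19) -> (3, 19)

(3, 19)


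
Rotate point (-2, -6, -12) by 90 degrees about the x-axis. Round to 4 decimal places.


x' = -2
y' = -6*cos(90) - -12*sin(90) = 12
z' = -6*sin(90) + -12*cos(90) = -6

(-2, 12, -6)


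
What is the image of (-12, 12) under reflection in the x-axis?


Reflection across x-axis: (x, y) -> (x, -y)
(-12, 12) -> (-12, -12)

(-12, -12)


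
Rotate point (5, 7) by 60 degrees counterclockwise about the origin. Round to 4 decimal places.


x' = 5*cos(60) - 7*sin(60) = -3.5622
y' = 5*sin(60) + 7*cos(60) = 7.8301

(-3.5622, 7.8301)


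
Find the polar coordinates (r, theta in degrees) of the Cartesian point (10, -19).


r = sqrt(10^2 + (-19)^2) = 21.4709
theta = atan2(-19, 10) = 297.7585 degrees

r = 21.4709, theta = 297.7585 degrees


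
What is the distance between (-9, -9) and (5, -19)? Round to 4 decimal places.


d = sqrt((5--9)^2 + (-19--9)^2) = 17.2047

17.2047


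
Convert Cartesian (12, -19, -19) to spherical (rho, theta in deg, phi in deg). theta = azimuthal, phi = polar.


rho = sqrt(12^2 + (-19)^2 + (-19)^2) = 29.4279
theta = atan2(-19, 12) = 302.2756 deg
phi = acos(-19/29.4279) = 130.2141 deg

rho = 29.4279, theta = 302.2756 deg, phi = 130.2141 deg


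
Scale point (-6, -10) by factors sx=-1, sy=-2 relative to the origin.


Scaling: (x*sx, y*sy) = (-6*-1, -10*-2) = (6, 20)

(6, 20)


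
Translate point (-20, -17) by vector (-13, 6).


Translation: (x+dx, y+dy) = (-20+-13, -17+6) = (-33, -11)

(-33, -11)


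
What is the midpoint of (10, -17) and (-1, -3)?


Midpoint = ((10+-1)/2, (-17+-3)/2) = (4.5, -10)

(4.5, -10)


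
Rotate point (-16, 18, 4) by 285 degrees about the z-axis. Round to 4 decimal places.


x' = -16*cos(285) - 18*sin(285) = 13.2456
y' = -16*sin(285) + 18*cos(285) = 20.1136
z' = 4

(13.2456, 20.1136, 4)


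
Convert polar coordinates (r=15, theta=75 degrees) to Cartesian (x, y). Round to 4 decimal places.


x = 15 * cos(75) = 3.8823
y = 15 * sin(75) = 14.4889

(3.8823, 14.4889)


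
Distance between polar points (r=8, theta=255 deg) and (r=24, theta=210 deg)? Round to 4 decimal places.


d = sqrt(r1^2 + r2^2 - 2*r1*r2*cos(t2-t1))
d = sqrt(8^2 + 24^2 - 2*8*24*cos(210-255)) = 19.1956

19.1956


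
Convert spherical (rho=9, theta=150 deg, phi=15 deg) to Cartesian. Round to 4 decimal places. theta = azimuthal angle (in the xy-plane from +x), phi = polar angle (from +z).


x = 9 * sin(15) * cos(150) = -2.0173
y = 9 * sin(15) * sin(150) = 1.1647
z = 9 * cos(15) = 8.6933

(-2.0173, 1.1647, 8.6933)


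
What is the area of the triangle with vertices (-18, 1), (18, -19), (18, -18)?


Area = |x1(y2-y3) + x2(y3-y1) + x3(y1-y2)| / 2
= |-18*(-19--18) + 18*(-18-1) + 18*(1--19)| / 2
= 18

18


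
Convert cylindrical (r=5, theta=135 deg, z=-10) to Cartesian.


x = 5 * cos(135) = -3.5355
y = 5 * sin(135) = 3.5355
z = -10

(-3.5355, 3.5355, -10)


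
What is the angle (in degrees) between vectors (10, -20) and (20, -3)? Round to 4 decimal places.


dot = 10*20 + -20*-3 = 260
|u| = 22.3607, |v| = 20.2237
cos(angle) = 0.5749
angle = 54.9042 degrees

54.9042 degrees


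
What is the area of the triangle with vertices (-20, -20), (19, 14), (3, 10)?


Area = |x1(y2-y3) + x2(y3-y1) + x3(y1-y2)| / 2
= |-20*(14-10) + 19*(10--20) + 3*(-20-14)| / 2
= 194

194


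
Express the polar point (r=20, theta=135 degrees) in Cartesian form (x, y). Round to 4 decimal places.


x = 20 * cos(135) = -14.1421
y = 20 * sin(135) = 14.1421

(-14.1421, 14.1421)


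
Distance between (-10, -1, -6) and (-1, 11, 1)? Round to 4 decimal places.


d = sqrt((-1--10)^2 + (11--1)^2 + (1--6)^2) = 16.5529

16.5529


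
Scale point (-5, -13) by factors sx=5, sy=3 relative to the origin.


Scaling: (x*sx, y*sy) = (-5*5, -13*3) = (-25, -39)

(-25, -39)


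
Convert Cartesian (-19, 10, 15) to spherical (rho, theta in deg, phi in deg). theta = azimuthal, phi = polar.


rho = sqrt((-19)^2 + 10^2 + 15^2) = 26.1916
theta = atan2(10, -19) = 152.2415 deg
phi = acos(15/26.1916) = 55.0611 deg

rho = 26.1916, theta = 152.2415 deg, phi = 55.0611 deg


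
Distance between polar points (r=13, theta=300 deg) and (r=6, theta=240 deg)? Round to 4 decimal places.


d = sqrt(r1^2 + r2^2 - 2*r1*r2*cos(t2-t1))
d = sqrt(13^2 + 6^2 - 2*13*6*cos(240-300)) = 11.2694

11.2694


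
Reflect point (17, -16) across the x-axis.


Reflection across x-axis: (x, y) -> (x, -y)
(17, -16) -> (17, 16)

(17, 16)


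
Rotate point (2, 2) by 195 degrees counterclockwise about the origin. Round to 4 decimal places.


x' = 2*cos(195) - 2*sin(195) = -1.4142
y' = 2*sin(195) + 2*cos(195) = -2.4495

(-1.4142, -2.4495)


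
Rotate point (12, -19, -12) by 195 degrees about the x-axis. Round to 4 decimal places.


x' = 12
y' = -19*cos(195) - -12*sin(195) = 15.2468
z' = -19*sin(195) + -12*cos(195) = 16.5087

(12, 15.2468, 16.5087)


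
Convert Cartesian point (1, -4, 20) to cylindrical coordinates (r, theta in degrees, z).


r = sqrt(1^2 + (-4)^2) = 4.1231
theta = atan2(-4, 1) = 284.0362 deg
z = 20

r = 4.1231, theta = 284.0362 deg, z = 20
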